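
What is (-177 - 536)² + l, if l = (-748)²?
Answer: 1067873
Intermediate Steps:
l = 559504
(-177 - 536)² + l = (-177 - 536)² + 559504 = (-713)² + 559504 = 508369 + 559504 = 1067873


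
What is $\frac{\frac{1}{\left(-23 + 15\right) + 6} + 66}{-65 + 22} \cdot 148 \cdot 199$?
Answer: $- \frac{1929106}{43} \approx -44863.0$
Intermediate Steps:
$\frac{\frac{1}{\left(-23 + 15\right) + 6} + 66}{-65 + 22} \cdot 148 \cdot 199 = \frac{\frac{1}{-8 + 6} + 66}{-43} \cdot 148 \cdot 199 = \left(\frac{1}{-2} + 66\right) \left(- \frac{1}{43}\right) 148 \cdot 199 = \left(- \frac{1}{2} + 66\right) \left(- \frac{1}{43}\right) 148 \cdot 199 = \frac{131}{2} \left(- \frac{1}{43}\right) 148 \cdot 199 = \left(- \frac{131}{86}\right) 148 \cdot 199 = \left(- \frac{9694}{43}\right) 199 = - \frac{1929106}{43}$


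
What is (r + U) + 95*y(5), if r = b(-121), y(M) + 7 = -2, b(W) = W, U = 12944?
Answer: 11968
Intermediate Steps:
y(M) = -9 (y(M) = -7 - 2 = -9)
r = -121
(r + U) + 95*y(5) = (-121 + 12944) + 95*(-9) = 12823 - 855 = 11968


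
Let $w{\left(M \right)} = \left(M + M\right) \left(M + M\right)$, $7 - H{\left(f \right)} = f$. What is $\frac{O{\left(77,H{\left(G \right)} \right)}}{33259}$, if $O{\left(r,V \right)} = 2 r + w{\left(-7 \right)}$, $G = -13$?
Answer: $\frac{350}{33259} \approx 0.010523$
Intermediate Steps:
$H{\left(f \right)} = 7 - f$
$w{\left(M \right)} = 4 M^{2}$ ($w{\left(M \right)} = 2 M 2 M = 4 M^{2}$)
$O{\left(r,V \right)} = 196 + 2 r$ ($O{\left(r,V \right)} = 2 r + 4 \left(-7\right)^{2} = 2 r + 4 \cdot 49 = 2 r + 196 = 196 + 2 r$)
$\frac{O{\left(77,H{\left(G \right)} \right)}}{33259} = \frac{196 + 2 \cdot 77}{33259} = \left(196 + 154\right) \frac{1}{33259} = 350 \cdot \frac{1}{33259} = \frac{350}{33259}$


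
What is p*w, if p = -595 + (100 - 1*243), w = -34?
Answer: 25092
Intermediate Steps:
p = -738 (p = -595 + (100 - 243) = -595 - 143 = -738)
p*w = -738*(-34) = 25092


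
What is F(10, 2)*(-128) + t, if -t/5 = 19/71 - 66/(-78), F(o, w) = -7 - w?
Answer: 1058156/923 ≈ 1146.4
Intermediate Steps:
t = -5140/923 (t = -5*(19/71 - 66/(-78)) = -5*(19*(1/71) - 66*(-1/78)) = -5*(19/71 + 11/13) = -5*1028/923 = -5140/923 ≈ -5.5688)
F(10, 2)*(-128) + t = (-7 - 1*2)*(-128) - 5140/923 = (-7 - 2)*(-128) - 5140/923 = -9*(-128) - 5140/923 = 1152 - 5140/923 = 1058156/923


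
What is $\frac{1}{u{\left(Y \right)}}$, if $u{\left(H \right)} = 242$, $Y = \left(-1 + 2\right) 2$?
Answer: $\frac{1}{242} \approx 0.0041322$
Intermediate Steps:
$Y = 2$ ($Y = 1 \cdot 2 = 2$)
$\frac{1}{u{\left(Y \right)}} = \frac{1}{242}$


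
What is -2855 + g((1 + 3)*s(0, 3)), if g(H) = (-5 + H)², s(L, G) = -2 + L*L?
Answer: -2686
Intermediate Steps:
s(L, G) = -2 + L²
-2855 + g((1 + 3)*s(0, 3)) = -2855 + (-5 + (1 + 3)*(-2 + 0²))² = -2855 + (-5 + 4*(-2 + 0))² = -2855 + (-5 + 4*(-2))² = -2855 + (-5 - 8)² = -2855 + (-13)² = -2855 + 169 = -2686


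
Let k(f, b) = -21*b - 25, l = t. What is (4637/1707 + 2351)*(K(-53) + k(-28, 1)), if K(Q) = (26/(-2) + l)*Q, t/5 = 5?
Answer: -2740135508/1707 ≈ -1.6052e+6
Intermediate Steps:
t = 25 (t = 5*5 = 25)
l = 25
k(f, b) = -25 - 21*b
K(Q) = 12*Q (K(Q) = (26/(-2) + 25)*Q = (26*(-½) + 25)*Q = (-13 + 25)*Q = 12*Q)
(4637/1707 + 2351)*(K(-53) + k(-28, 1)) = (4637/1707 + 2351)*(12*(-53) + (-25 - 21*1)) = (4637*(1/1707) + 2351)*(-636 + (-25 - 21)) = (4637/1707 + 2351)*(-636 - 46) = (4017794/1707)*(-682) = -2740135508/1707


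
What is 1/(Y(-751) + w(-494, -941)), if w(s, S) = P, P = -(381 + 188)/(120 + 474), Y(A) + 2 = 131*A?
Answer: -594/58440071 ≈ -1.0164e-5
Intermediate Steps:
Y(A) = -2 + 131*A
P = -569/594 ≈ -0.95791
w(s, S) = -569/594
1/(Y(-751) + w(-494, -941)) = 1/((-2 + 131*(-751)) - 569/594) = 1/((-2 - 98381) - 569/594) = 1/(-98383 - 569/594) = 1/(-58440071/594) = -594/58440071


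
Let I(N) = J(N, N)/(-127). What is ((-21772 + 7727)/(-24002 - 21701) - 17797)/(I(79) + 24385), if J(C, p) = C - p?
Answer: -813362246/1114467655 ≈ -0.72982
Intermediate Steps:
I(N) = 0 (I(N) = (N - N)/(-127) = 0*(-1/127) = 0)
((-21772 + 7727)/(-24002 - 21701) - 17797)/(I(79) + 24385) = ((-21772 + 7727)/(-24002 - 21701) - 17797)/(0 + 24385) = (-14045/(-45703) - 17797)/24385 = (-14045*(-1/45703) - 17797)*(1/24385) = (14045/45703 - 17797)*(1/24385) = -813362246/45703*1/24385 = -813362246/1114467655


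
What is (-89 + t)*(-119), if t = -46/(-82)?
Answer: 431494/41 ≈ 10524.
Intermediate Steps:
t = 23/41 (t = -46*(-1/82) = 23/41 ≈ 0.56098)
(-89 + t)*(-119) = (-89 + 23/41)*(-119) = -3626/41*(-119) = 431494/41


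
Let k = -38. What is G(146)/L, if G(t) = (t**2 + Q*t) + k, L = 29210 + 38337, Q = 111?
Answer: 37484/67547 ≈ 0.55493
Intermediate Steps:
L = 67547
G(t) = -38 + t**2 + 111*t (G(t) = (t**2 + 111*t) - 38 = -38 + t**2 + 111*t)
G(146)/L = (-38 + 146**2 + 111*146)/67547 = (-38 + 21316 + 16206)*(1/67547) = 37484*(1/67547) = 37484/67547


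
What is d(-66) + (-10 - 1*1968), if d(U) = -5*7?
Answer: -2013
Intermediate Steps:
d(U) = -35
d(-66) + (-10 - 1*1968) = -35 + (-10 - 1*1968) = -35 + (-10 - 1968) = -35 - 1978 = -2013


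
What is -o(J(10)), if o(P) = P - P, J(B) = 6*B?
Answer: 0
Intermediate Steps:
o(P) = 0
-o(J(10)) = -1*0 = 0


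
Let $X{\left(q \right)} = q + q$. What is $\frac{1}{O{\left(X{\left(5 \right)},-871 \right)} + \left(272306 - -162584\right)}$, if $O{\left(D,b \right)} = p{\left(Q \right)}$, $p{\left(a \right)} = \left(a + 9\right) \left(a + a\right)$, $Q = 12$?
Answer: $\frac{1}{435394} \approx 2.2968 \cdot 10^{-6}$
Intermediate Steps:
$p{\left(a \right)} = 2 a \left(9 + a\right)$ ($p{\left(a \right)} = \left(9 + a\right) 2 a = 2 a \left(9 + a\right)$)
$X{\left(q \right)} = 2 q$
$O{\left(D,b \right)} = 504$ ($O{\left(D,b \right)} = 2 \cdot 12 \left(9 + 12\right) = 2 \cdot 12 \cdot 21 = 504$)
$\frac{1}{O{\left(X{\left(5 \right)},-871 \right)} + \left(272306 - -162584\right)} = \frac{1}{504 + \left(272306 - -162584\right)} = \frac{1}{504 + \left(272306 + 162584\right)} = \frac{1}{504 + 434890} = \frac{1}{435394}$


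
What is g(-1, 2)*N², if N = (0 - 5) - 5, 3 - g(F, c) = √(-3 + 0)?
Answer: 300 - 100*I*√3 ≈ 300.0 - 173.21*I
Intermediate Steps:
g(F, c) = 3 - I*√3 (g(F, c) = 3 - √(-3 + 0) = 3 - √(-3) = 3 - I*√3)
N = -10 (N = -5 - 5 = -10)
g(-1, 2)*N² = (3 - I*√3)*(-10)² = (3 - I*√3)*100 = 300 - 100*I*√3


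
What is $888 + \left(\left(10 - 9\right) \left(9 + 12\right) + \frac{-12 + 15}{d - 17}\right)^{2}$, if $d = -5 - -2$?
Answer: $\frac{529089}{400} \approx 1322.7$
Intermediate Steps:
$d = -3$ ($d = -5 + 2 = -3$)
$888 + \left(\left(10 - 9\right) \left(9 + 12\right) + \frac{-12 + 15}{d - 17}\right)^{2} = 888 + \left(\left(10 - 9\right) \left(9 + 12\right) + \frac{-12 + 15}{-3 - 17}\right)^{2} = 888 + \left(1 \cdot 21 + \frac{3}{-20}\right)^{2} = 888 + \left(21 + 3 \left(- \frac{1}{20}\right)\right)^{2} = 888 + \left(21 - \frac{3}{20}\right)^{2} = 888 + \left(\frac{417}{20}\right)^{2} = 888 + \frac{173889}{400} = \frac{529089}{400}$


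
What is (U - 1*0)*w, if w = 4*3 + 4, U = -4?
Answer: -64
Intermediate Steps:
w = 16 (w = 12 + 4 = 16)
(U - 1*0)*w = (-4 - 1*0)*16 = (-4 + 0)*16 = -4*16 = -64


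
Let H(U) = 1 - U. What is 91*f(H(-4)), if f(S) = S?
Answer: 455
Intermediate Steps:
91*f(H(-4)) = 91*(1 - 1*(-4)) = 91*(1 + 4) = 91*5 = 455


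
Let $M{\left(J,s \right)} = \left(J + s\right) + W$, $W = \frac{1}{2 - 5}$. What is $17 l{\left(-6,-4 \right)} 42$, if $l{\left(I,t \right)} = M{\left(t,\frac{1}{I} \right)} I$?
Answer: $19278$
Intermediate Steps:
$W = - \frac{1}{3}$ ($W = \frac{1}{-3} = - \frac{1}{3} \approx -0.33333$)
$M{\left(J,s \right)} = - \frac{1}{3} + J + s$ ($M{\left(J,s \right)} = \left(J + s\right) - \frac{1}{3} = - \frac{1}{3} + J + s$)
$l{\left(I,t \right)} = I \left(- \frac{1}{3} + t + \frac{1}{I}\right)$ ($l{\left(I,t \right)} = \left(- \frac{1}{3} + t + \frac{1}{I}\right) I = I \left(- \frac{1}{3} + t + \frac{1}{I}\right)$)
$17 l{\left(-6,-4 \right)} 42 = 17 \left(1 - -2 - -24\right) 42 = 17 \left(1 + 2 + 24\right) 42 = 17 \cdot 27 \cdot 42 = 459 \cdot 42 = 19278$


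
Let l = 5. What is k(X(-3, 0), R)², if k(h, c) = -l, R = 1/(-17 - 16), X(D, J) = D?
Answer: 25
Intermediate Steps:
R = -1/33 (R = 1/(-33) = -1/33 ≈ -0.030303)
k(h, c) = -5 (k(h, c) = -1*5 = -5)
k(X(-3, 0), R)² = (-5)² = 25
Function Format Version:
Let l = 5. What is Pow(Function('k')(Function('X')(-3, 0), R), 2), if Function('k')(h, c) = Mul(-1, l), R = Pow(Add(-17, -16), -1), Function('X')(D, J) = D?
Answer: 25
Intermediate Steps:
R = Rational(-1, 33) (R = Pow(-33, -1) = Rational(-1, 33) ≈ -0.030303)
Function('k')(h, c) = -5 (Function('k')(h, c) = Mul(-1, 5) = -5)
Pow(Function('k')(Function('X')(-3, 0), R), 2) = Pow(-5, 2) = 25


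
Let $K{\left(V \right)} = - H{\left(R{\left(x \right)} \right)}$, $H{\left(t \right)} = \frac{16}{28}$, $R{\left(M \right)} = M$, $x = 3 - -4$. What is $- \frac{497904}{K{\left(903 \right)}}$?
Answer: $871332$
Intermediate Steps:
$x = 7$ ($x = 3 + 4 = 7$)
$H{\left(t \right)} = \frac{4}{7}$ ($H{\left(t \right)} = 16 \cdot \frac{1}{28} = \frac{4}{7}$)
$K{\left(V \right)} = - \frac{4}{7}$ ($K{\left(V \right)} = \left(-1\right) \frac{4}{7} = - \frac{4}{7}$)
$- \frac{497904}{K{\left(903 \right)}} = - \frac{497904}{- \frac{4}{7}} = \left(-497904\right) \left(- \frac{7}{4}\right) = 871332$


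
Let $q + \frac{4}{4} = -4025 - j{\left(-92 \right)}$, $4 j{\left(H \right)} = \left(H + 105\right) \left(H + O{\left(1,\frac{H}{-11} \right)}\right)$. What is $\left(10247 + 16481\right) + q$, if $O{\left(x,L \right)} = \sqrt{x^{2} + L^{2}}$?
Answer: $23001 - \frac{13 \sqrt{8585}}{44} \approx 22974.0$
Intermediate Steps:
$O{\left(x,L \right)} = \sqrt{L^{2} + x^{2}}$
$j{\left(H \right)} = \frac{\left(105 + H\right) \left(H + \sqrt{1 + \frac{H^{2}}{121}}\right)}{4}$ ($j{\left(H \right)} = \frac{\left(H + 105\right) \left(H + \sqrt{\left(\frac{H}{-11}\right)^{2} + 1^{2}}\right)}{4} = \frac{\left(105 + H\right) \left(H + \sqrt{\left(H \left(- \frac{1}{11}\right)\right)^{2} + 1}\right)}{4} = \frac{\left(105 + H\right) \left(H + \sqrt{\left(- \frac{H}{11}\right)^{2} + 1}\right)}{4} = \frac{\left(105 + H\right) \left(H + \sqrt{\frac{H^{2}}{121} + 1}\right)}{4} = \frac{\left(105 + H\right) \left(H + \sqrt{1 + \frac{H^{2}}{121}}\right)}{4}$)
$q = -3727 - \frac{13 \sqrt{8585}}{44}$ ($q = -1 - \left(4025 - 2415 + 2116 + \frac{105 \sqrt{121 + \left(-92\right)^{2}}}{44} + \frac{1}{44} \left(-92\right) \sqrt{121 + \left(-92\right)^{2}}\right) = -1 - \left(1610 + 2116 + \frac{105 \sqrt{121 + 8464}}{44} + \frac{1}{44} \left(-92\right) \sqrt{121 + 8464}\right) = -1 - \left(3726 + \frac{105 \sqrt{8585}}{44} + \frac{1}{44} \left(-92\right) \sqrt{8585}\right) = -1 - \left(3726 + \frac{13 \sqrt{8585}}{44}\right) = -3727 - \frac{13 \sqrt{8585}}{44} \approx -3754.4$)
$\left(10247 + 16481\right) + q = \left(10247 + 16481\right) - \left(3727 + \frac{13 \sqrt{8585}}{44}\right) = 26728 - \left(3727 + \frac{13 \sqrt{8585}}{44}\right) = 23001 - \frac{13 \sqrt{8585}}{44}$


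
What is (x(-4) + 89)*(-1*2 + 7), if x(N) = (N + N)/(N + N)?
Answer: 450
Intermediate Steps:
x(N) = 1 (x(N) = (2*N)/((2*N)) = (2*N)*(1/(2*N)) = 1)
(x(-4) + 89)*(-1*2 + 7) = (1 + 89)*(-1*2 + 7) = 90*(-2 + 7) = 90*5 = 450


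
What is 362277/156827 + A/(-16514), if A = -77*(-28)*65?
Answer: -7997546701/1294920539 ≈ -6.1761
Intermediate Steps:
A = 140140 (A = 2156*65 = 140140)
362277/156827 + A/(-16514) = 362277/156827 + 140140/(-16514) = 362277*(1/156827) + 140140*(-1/16514) = 362277/156827 - 70070/8257 = -7997546701/1294920539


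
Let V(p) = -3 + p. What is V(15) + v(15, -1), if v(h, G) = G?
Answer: 11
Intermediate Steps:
V(15) + v(15, -1) = (-3 + 15) - 1 = 12 - 1 = 11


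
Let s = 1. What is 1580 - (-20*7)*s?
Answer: 1720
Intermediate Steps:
1580 - (-20*7)*s = 1580 - (-20*7) = 1580 - (-140) = 1580 - 1*(-140) = 1580 + 140 = 1720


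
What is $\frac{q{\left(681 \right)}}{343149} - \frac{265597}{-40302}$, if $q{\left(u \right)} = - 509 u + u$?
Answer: $\frac{25732316219}{4609863666} \approx 5.582$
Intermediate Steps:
$q{\left(u \right)} = - 508 u$
$\frac{q{\left(681 \right)}}{343149} - \frac{265597}{-40302} = \frac{\left(-508\right) 681}{343149} - \frac{265597}{-40302} = \left(-345948\right) \frac{1}{343149} - - \frac{265597}{40302} = - \frac{115316}{114383} + \frac{265597}{40302} = \frac{25732316219}{4609863666}$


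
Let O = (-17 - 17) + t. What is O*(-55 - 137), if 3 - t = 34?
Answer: 12480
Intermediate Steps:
t = -31 (t = 3 - 1*34 = 3 - 34 = -31)
O = -65 (O = (-17 - 17) - 31 = -34 - 31 = -65)
O*(-55 - 137) = -65*(-55 - 137) = -65*(-192) = 12480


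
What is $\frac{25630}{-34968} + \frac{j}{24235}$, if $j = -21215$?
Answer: $- \frac{136298917}{84744948} \approx -1.6083$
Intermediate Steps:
$\frac{25630}{-34968} + \frac{j}{24235} = \frac{25630}{-34968} - \frac{21215}{24235} = 25630 \left(- \frac{1}{34968}\right) - \frac{4243}{4847} = - \frac{12815}{17484} - \frac{4243}{4847} = - \frac{136298917}{84744948}$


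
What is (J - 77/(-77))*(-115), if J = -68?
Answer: 7705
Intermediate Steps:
(J - 77/(-77))*(-115) = (-68 - 77/(-77))*(-115) = (-68 - 77*(-1/77))*(-115) = (-68 + 1)*(-115) = -67*(-115) = 7705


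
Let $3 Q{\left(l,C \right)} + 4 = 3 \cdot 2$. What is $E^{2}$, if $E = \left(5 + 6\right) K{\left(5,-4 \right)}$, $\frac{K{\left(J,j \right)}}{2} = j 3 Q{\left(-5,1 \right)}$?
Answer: $30976$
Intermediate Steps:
$Q{\left(l,C \right)} = \frac{2}{3}$ ($Q{\left(l,C \right)} = - \frac{4}{3} + \frac{3 \cdot 2}{3} = - \frac{4}{3} + \frac{1}{3} \cdot 6 = - \frac{4}{3} + 2 = \frac{2}{3}$)
$K{\left(J,j \right)} = 4 j$ ($K{\left(J,j \right)} = 2 j 3 \cdot \frac{2}{3} = 2 \cdot 3 j \frac{2}{3} = 2 \cdot 2 j = 4 j$)
$E = -176$ ($E = \left(5 + 6\right) 4 \left(-4\right) = 11 \left(-16\right) = -176$)
$E^{2} = \left(-176\right)^{2} = 30976$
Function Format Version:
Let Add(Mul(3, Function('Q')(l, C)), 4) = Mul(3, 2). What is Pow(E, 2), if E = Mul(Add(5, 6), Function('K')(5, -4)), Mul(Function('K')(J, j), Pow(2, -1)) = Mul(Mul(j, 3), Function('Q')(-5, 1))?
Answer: 30976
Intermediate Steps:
Function('Q')(l, C) = Rational(2, 3) (Function('Q')(l, C) = Add(Rational(-4, 3), Mul(Rational(1, 3), Mul(3, 2))) = Add(Rational(-4, 3), Mul(Rational(1, 3), 6)) = Add(Rational(-4, 3), 2) = Rational(2, 3))
Function('K')(J, j) = Mul(4, j) (Function('K')(J, j) = Mul(2, Mul(Mul(j, 3), Rational(2, 3))) = Mul(2, Mul(Mul(3, j), Rational(2, 3))) = Mul(2, Mul(2, j)) = Mul(4, j))
E = -176 (E = Mul(Add(5, 6), Mul(4, -4)) = Mul(11, -16) = -176)
Pow(E, 2) = Pow(-176, 2) = 30976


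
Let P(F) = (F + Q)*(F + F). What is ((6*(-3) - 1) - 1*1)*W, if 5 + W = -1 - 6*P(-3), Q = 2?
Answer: 840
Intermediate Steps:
P(F) = 2*F*(2 + F) (P(F) = (F + 2)*(F + F) = (2 + F)*(2*F) = 2*F*(2 + F))
W = -42 (W = -5 + (-1 - 12*(-3)*(2 - 3)) = -5 + (-1 - 12*(-3)*(-1)) = -5 + (-1 - 6*6) = -5 + (-1 - 36) = -5 - 37 = -42)
((6*(-3) - 1) - 1*1)*W = ((6*(-3) - 1) - 1*1)*(-42) = ((-18 - 1) - 1)*(-42) = (-19 - 1)*(-42) = -20*(-42) = 840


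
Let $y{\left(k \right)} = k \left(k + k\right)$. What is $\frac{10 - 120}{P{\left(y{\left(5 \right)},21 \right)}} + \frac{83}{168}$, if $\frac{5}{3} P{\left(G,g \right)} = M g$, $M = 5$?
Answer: $- \frac{631}{504} \approx -1.252$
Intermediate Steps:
$y{\left(k \right)} = 2 k^{2}$ ($y{\left(k \right)} = k 2 k = 2 k^{2}$)
$P{\left(G,g \right)} = 3 g$ ($P{\left(G,g \right)} = \frac{3 \cdot 5 g}{5} = 3 g$)
$\frac{10 - 120}{P{\left(y{\left(5 \right)},21 \right)}} + \frac{83}{168} = \frac{10 - 120}{3 \cdot 21} + \frac{83}{168} = - \frac{110}{63} + 83 \cdot \frac{1}{168} = \left(-110\right) \frac{1}{63} + \frac{83}{168} = - \frac{110}{63} + \frac{83}{168} = - \frac{631}{504}$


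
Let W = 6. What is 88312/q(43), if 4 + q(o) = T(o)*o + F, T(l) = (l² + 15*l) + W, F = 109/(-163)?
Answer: 14394856/17521739 ≈ 0.82154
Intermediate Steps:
F = -109/163 (F = 109*(-1/163) = -109/163 ≈ -0.66871)
T(l) = 6 + l² + 15*l (T(l) = (l² + 15*l) + 6 = 6 + l² + 15*l)
q(o) = -761/163 + o*(6 + o² + 15*o) (q(o) = -4 + ((6 + o² + 15*o)*o - 109/163) = -4 + (o*(6 + o² + 15*o) - 109/163) = -4 + (-109/163 + o*(6 + o² + 15*o)) = -761/163 + o*(6 + o² + 15*o))
88312/q(43) = 88312/(-761/163 + 43*(6 + 43² + 15*43)) = 88312/(-761/163 + 43*(6 + 1849 + 645)) = 88312/(-761/163 + 43*2500) = 88312/(-761/163 + 107500) = 88312/(17521739/163) = 88312*(163/17521739) = 14394856/17521739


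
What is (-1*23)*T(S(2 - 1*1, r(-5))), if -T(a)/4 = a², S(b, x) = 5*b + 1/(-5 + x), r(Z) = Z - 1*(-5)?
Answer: 52992/25 ≈ 2119.7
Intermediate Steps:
r(Z) = 5 + Z (r(Z) = Z + 5 = 5 + Z)
S(b, x) = 1/(-5 + x) + 5*b
T(a) = -4*a²
(-1*23)*T(S(2 - 1*1, r(-5))) = (-1*23)*(-4*(1 - 25*(2 - 1*1) + 5*(2 - 1*1)*(5 - 5))²/(-5 + (5 - 5))²) = -(-92)*((1 - 25*(2 - 1) + 5*(2 - 1)*0)/(-5 + 0))² = -(-92)*((1 - 25*1 + 5*1*0)/(-5))² = -(-92)*(-(1 - 25 + 0)/5)² = -(-92)*(-⅕*(-24))² = -(-92)*(24/5)² = -(-92)*576/25 = -23*(-2304/25) = 52992/25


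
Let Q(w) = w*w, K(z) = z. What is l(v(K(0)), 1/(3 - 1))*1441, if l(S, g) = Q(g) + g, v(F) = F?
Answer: 4323/4 ≈ 1080.8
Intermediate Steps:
Q(w) = w²
l(S, g) = g + g² (l(S, g) = g² + g = g + g²)
l(v(K(0)), 1/(3 - 1))*1441 = ((1 + 1/(3 - 1))/(3 - 1))*1441 = ((1 + 1/2)/2)*1441 = ((1 + ½)/2)*1441 = ((½)*(3/2))*1441 = (¾)*1441 = 4323/4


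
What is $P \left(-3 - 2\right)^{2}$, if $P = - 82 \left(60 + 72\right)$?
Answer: $-270600$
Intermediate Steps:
$P = -10824$ ($P = \left(-82\right) 132 = -10824$)
$P \left(-3 - 2\right)^{2} = - 10824 \left(-3 - 2\right)^{2} = - 10824 \left(-5\right)^{2} = \left(-10824\right) 25 = -270600$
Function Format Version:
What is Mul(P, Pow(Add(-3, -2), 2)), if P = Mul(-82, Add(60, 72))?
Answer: -270600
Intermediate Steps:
P = -10824 (P = Mul(-82, 132) = -10824)
Mul(P, Pow(Add(-3, -2), 2)) = Mul(-10824, Pow(Add(-3, -2), 2)) = Mul(-10824, Pow(-5, 2)) = Mul(-10824, 25) = -270600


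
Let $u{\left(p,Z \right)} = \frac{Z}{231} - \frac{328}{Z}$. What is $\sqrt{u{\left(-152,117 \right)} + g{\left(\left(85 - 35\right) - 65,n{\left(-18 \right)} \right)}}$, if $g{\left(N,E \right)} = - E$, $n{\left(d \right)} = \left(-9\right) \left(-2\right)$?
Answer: $\frac{i \sqrt{183037855}}{3003} \approx 4.5052 i$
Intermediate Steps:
$u{\left(p,Z \right)} = - \frac{328}{Z} + \frac{Z}{231}$ ($u{\left(p,Z \right)} = Z \frac{1}{231} - \frac{328}{Z} = \frac{Z}{231} - \frac{328}{Z} = - \frac{328}{Z} + \frac{Z}{231}$)
$n{\left(d \right)} = 18$
$\sqrt{u{\left(-152,117 \right)} + g{\left(\left(85 - 35\right) - 65,n{\left(-18 \right)} \right)}} = \sqrt{\left(- \frac{328}{117} + \frac{1}{231} \cdot 117\right) - 18} = \sqrt{\left(\left(-328\right) \frac{1}{117} + \frac{39}{77}\right) - 18} = \sqrt{\left(- \frac{328}{117} + \frac{39}{77}\right) - 18} = \sqrt{- \frac{20693}{9009} - 18} = \sqrt{- \frac{182855}{9009}} = \frac{i \sqrt{183037855}}{3003}$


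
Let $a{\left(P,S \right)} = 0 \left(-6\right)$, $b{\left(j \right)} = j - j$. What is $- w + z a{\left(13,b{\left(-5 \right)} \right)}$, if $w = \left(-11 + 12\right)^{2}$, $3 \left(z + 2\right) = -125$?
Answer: $-1$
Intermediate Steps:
$z = - \frac{131}{3}$ ($z = -2 + \frac{1}{3} \left(-125\right) = -2 - \frac{125}{3} = - \frac{131}{3} \approx -43.667$)
$b{\left(j \right)} = 0$
$a{\left(P,S \right)} = 0$
$w = 1$ ($w = 1^{2} = 1$)
$- w + z a{\left(13,b{\left(-5 \right)} \right)} = \left(-1\right) 1 - 0 = -1 + 0 = -1$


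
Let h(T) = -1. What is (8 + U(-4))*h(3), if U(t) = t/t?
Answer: -9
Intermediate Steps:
U(t) = 1
(8 + U(-4))*h(3) = (8 + 1)*(-1) = 9*(-1) = -9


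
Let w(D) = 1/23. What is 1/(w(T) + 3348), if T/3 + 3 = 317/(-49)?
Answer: 23/77005 ≈ 0.00029868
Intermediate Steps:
T = -1392/49 (T = -9 + 3*(317/(-49)) = -9 + 3*(317*(-1/49)) = -9 + 3*(-317/49) = -9 - 951/49 = -1392/49 ≈ -28.408)
w(D) = 1/23
1/(w(T) + 3348) = 1/(1/23 + 3348) = 1/(77005/23) = 23/77005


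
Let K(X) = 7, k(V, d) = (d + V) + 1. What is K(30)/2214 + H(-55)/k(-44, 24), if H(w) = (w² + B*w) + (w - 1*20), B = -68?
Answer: -14811527/42066 ≈ -352.10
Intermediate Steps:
k(V, d) = 1 + V + d (k(V, d) = (V + d) + 1 = 1 + V + d)
H(w) = -20 + w² - 67*w (H(w) = (w² - 68*w) + (w - 1*20) = (w² - 68*w) + (w - 20) = (w² - 68*w) + (-20 + w) = -20 + w² - 67*w)
K(30)/2214 + H(-55)/k(-44, 24) = 7/2214 + (-20 + (-55)² - 67*(-55))/(1 - 44 + 24) = 7*(1/2214) + (-20 + 3025 + 3685)/(-19) = 7/2214 + 6690*(-1/19) = 7/2214 - 6690/19 = -14811527/42066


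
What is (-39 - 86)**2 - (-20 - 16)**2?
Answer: 14329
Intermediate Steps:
(-39 - 86)**2 - (-20 - 16)**2 = (-125)**2 - 1*(-36)**2 = 15625 - 1*1296 = 15625 - 1296 = 14329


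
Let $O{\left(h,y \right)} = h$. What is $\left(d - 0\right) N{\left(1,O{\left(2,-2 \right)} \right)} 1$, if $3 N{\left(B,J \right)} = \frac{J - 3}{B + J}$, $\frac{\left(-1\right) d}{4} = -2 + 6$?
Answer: $\frac{16}{9} \approx 1.7778$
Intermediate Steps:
$d = -16$ ($d = - 4 \left(-2 + 6\right) = \left(-4\right) 4 = -16$)
$N{\left(B,J \right)} = \frac{-3 + J}{3 \left(B + J\right)}$ ($N{\left(B,J \right)} = \frac{\left(J - 3\right) \frac{1}{B + J}}{3} = \frac{\left(-3 + J\right) \frac{1}{B + J}}{3} = \frac{\frac{1}{B + J} \left(-3 + J\right)}{3} = \frac{-3 + J}{3 \left(B + J\right)}$)
$\left(d - 0\right) N{\left(1,O{\left(2,-2 \right)} \right)} 1 = \left(-16 - 0\right) \frac{-1 + \frac{1}{3} \cdot 2}{1 + 2} \cdot 1 = \left(-16 + 0\right) \frac{-1 + \frac{2}{3}}{3} \cdot 1 = - 16 \cdot \frac{1}{3} \left(- \frac{1}{3}\right) 1 = \left(-16\right) \left(- \frac{1}{9}\right) 1 = \frac{16}{9} \cdot 1 = \frac{16}{9}$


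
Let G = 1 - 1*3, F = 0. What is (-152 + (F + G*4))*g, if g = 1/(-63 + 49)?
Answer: 80/7 ≈ 11.429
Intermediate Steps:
G = -2 (G = 1 - 3 = -2)
g = -1/14 (g = 1/(-14) = -1/14 ≈ -0.071429)
(-152 + (F + G*4))*g = (-152 + (0 - 2*4))*(-1/14) = (-152 + (0 - 8))*(-1/14) = (-152 - 8)*(-1/14) = -160*(-1/14) = 80/7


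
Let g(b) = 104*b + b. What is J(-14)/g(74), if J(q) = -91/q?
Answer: 13/15540 ≈ 0.00083655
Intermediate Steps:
g(b) = 105*b
J(-14)/g(74) = (-91/(-14))/((105*74)) = -91*(-1/14)/7770 = (13/2)*(1/7770) = 13/15540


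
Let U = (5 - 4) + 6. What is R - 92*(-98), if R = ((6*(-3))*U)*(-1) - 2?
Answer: 9140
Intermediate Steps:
U = 7 (U = 1 + 6 = 7)
R = 124 (R = ((6*(-3))*7)*(-1) - 2 = -18*7*(-1) - 2 = -126*(-1) - 2 = 126 - 2 = 124)
R - 92*(-98) = 124 - 92*(-98) = 124 + 9016 = 9140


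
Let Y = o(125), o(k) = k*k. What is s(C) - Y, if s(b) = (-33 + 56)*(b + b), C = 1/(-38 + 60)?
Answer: -171852/11 ≈ -15623.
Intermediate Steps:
o(k) = k²
C = 1/22 ≈ 0.045455
Y = 15625 (Y = 125² = 15625)
s(b) = 46*b (s(b) = 23*(2*b) = 46*b)
s(C) - Y = 46*(1/22) - 1*15625 = 23/11 - 15625 = -171852/11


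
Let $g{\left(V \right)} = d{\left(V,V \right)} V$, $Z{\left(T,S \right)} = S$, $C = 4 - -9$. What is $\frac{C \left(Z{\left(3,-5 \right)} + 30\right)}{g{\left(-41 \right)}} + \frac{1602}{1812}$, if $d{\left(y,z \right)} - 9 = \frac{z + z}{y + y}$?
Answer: $\frac{566}{6191} \approx 0.091423$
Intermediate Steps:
$C = 13$ ($C = 4 + 9 = 13$)
$d{\left(y,z \right)} = 9 + \frac{z}{y}$ ($d{\left(y,z \right)} = 9 + \frac{z + z}{y + y} = 9 + \frac{2 z}{2 y} = 9 + 2 z \frac{1}{2 y} = 9 + \frac{z}{y}$)
$g{\left(V \right)} = 10 V$ ($g{\left(V \right)} = \left(9 + \frac{V}{V}\right) V = \left(9 + 1\right) V = 10 V$)
$\frac{C \left(Z{\left(3,-5 \right)} + 30\right)}{g{\left(-41 \right)}} + \frac{1602}{1812} = \frac{13 \left(-5 + 30\right)}{10 \left(-41\right)} + \frac{1602}{1812} = \frac{13 \cdot 25}{-410} + 1602 \cdot \frac{1}{1812} = 325 \left(- \frac{1}{410}\right) + \frac{267}{302} = - \frac{65}{82} + \frac{267}{302} = \frac{566}{6191}$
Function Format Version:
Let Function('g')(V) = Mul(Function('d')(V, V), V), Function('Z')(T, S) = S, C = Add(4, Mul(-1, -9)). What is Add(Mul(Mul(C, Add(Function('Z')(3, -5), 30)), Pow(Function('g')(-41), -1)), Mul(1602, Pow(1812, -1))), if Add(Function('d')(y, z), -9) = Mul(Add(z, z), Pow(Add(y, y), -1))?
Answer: Rational(566, 6191) ≈ 0.091423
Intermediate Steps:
C = 13 (C = Add(4, 9) = 13)
Function('d')(y, z) = Add(9, Mul(z, Pow(y, -1))) (Function('d')(y, z) = Add(9, Mul(Add(z, z), Pow(Add(y, y), -1))) = Add(9, Mul(Mul(2, z), Pow(Mul(2, y), -1))) = Add(9, Mul(Mul(2, z), Mul(Rational(1, 2), Pow(y, -1)))) = Add(9, Mul(z, Pow(y, -1))))
Function('g')(V) = Mul(10, V) (Function('g')(V) = Mul(Add(9, Mul(V, Pow(V, -1))), V) = Mul(Add(9, 1), V) = Mul(10, V))
Add(Mul(Mul(C, Add(Function('Z')(3, -5), 30)), Pow(Function('g')(-41), -1)), Mul(1602, Pow(1812, -1))) = Add(Mul(Mul(13, Add(-5, 30)), Pow(Mul(10, -41), -1)), Mul(1602, Pow(1812, -1))) = Add(Mul(Mul(13, 25), Pow(-410, -1)), Mul(1602, Rational(1, 1812))) = Add(Mul(325, Rational(-1, 410)), Rational(267, 302)) = Add(Rational(-65, 82), Rational(267, 302)) = Rational(566, 6191)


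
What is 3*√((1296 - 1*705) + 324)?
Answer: 3*√915 ≈ 90.747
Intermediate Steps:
3*√((1296 - 1*705) + 324) = 3*√((1296 - 705) + 324) = 3*√(591 + 324) = 3*√915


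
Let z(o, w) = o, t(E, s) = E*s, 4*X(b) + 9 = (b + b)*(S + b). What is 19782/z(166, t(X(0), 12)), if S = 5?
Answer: 9891/83 ≈ 119.17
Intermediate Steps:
X(b) = -9/4 + b*(5 + b)/2 (X(b) = -9/4 + ((b + b)*(5 + b))/4 = -9/4 + ((2*b)*(5 + b))/4 = -9/4 + (2*b*(5 + b))/4 = -9/4 + b*(5 + b)/2)
19782/z(166, t(X(0), 12)) = 19782/166 = 19782*(1/166) = 9891/83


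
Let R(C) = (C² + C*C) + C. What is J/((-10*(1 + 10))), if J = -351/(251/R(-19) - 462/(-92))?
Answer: 5675319/9566645 ≈ 0.59324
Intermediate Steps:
R(C) = C + 2*C² (R(C) = (C² + C²) + C = 2*C² + C = C + 2*C²)
J = -11350638/173939 (J = -351/(251/((-19*(1 + 2*(-19)))) - 462/(-92)) = -351/(251/((-19*(1 - 38))) - 462*(-1/92)) = -351/(251/((-19*(-37))) + 231/46) = -351/(251/703 + 231/46) = -351/173939/32338 = -351*32338/173939 = -11350638/173939 ≈ -65.256)
J/((-10*(1 + 10))) = -11350638*(-1/(10*(1 + 10)))/173939 = -11350638/(173939*((-10*11))) = -11350638/173939/(-110) = -11350638/173939*(-1/110) = 5675319/9566645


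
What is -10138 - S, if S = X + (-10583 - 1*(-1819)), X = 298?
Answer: -1672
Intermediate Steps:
S = -8466 (S = 298 + (-10583 - 1*(-1819)) = 298 + (-10583 + 1819) = 298 - 8764 = -8466)
-10138 - S = -10138 - 1*(-8466) = -10138 + 8466 = -1672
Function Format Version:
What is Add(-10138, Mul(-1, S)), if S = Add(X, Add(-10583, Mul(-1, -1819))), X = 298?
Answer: -1672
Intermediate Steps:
S = -8466 (S = Add(298, Add(-10583, Mul(-1, -1819))) = Add(298, Add(-10583, 1819)) = Add(298, -8764) = -8466)
Add(-10138, Mul(-1, S)) = Add(-10138, Mul(-1, -8466)) = Add(-10138, 8466) = -1672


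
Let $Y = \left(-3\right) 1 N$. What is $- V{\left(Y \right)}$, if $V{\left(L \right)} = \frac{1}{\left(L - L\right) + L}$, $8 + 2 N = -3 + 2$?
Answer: $- \frac{2}{27} \approx -0.074074$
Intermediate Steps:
$N = - \frac{9}{2}$ ($N = -4 + \frac{-3 + 2}{2} = -4 + \frac{1}{2} \left(-1\right) = -4 - \frac{1}{2} = - \frac{9}{2} \approx -4.5$)
$Y = \frac{27}{2}$ ($Y = \left(-3\right) 1 \left(- \frac{9}{2}\right) = \left(-3\right) \left(- \frac{9}{2}\right) = \frac{27}{2} \approx 13.5$)
$V{\left(L \right)} = \frac{1}{L}$ ($V{\left(L \right)} = \frac{1}{0 + L} = \frac{1}{L}$)
$- V{\left(Y \right)} = - \frac{1}{\frac{27}{2}} = \left(-1\right) \frac{2}{27} = - \frac{2}{27}$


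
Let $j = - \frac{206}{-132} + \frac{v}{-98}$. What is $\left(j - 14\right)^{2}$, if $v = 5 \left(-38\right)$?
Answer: $\frac{1153213681}{10458756} \approx 110.26$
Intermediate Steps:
$v = -190$
$j = \frac{11317}{3234}$ ($j = - \frac{206}{-132} - \frac{190}{-98} = \left(-206\right) \left(- \frac{1}{132}\right) - - \frac{95}{49} = \frac{103}{66} + \frac{95}{49} = \frac{11317}{3234} \approx 3.4994$)
$\left(j - 14\right)^{2} = \left(\frac{11317}{3234} - 14\right)^{2} = \left(- \frac{33959}{3234}\right)^{2} = \frac{1153213681}{10458756}$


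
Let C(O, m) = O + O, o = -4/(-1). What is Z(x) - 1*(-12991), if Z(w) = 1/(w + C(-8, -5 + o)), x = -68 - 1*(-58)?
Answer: 337765/26 ≈ 12991.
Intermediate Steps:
o = 4 (o = -4*(-1) = 4)
x = -10 (x = -68 + 58 = -10)
C(O, m) = 2*O
Z(w) = 1/(-16 + w) (Z(w) = 1/(w + 2*(-8)) = 1/(w - 16) = 1/(-16 + w))
Z(x) - 1*(-12991) = 1/(-16 - 10) - 1*(-12991) = 1/(-26) + 12991 = -1/26 + 12991 = 337765/26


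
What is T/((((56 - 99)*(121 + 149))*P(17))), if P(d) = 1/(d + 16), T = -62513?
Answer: 687643/3870 ≈ 177.69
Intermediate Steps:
P(d) = 1/(16 + d)
T/((((56 - 99)*(121 + 149))*P(17))) = -62513*(16 + 17)/((56 - 99)*(121 + 149)) = -62513/(-43*270/33) = -62513/((-11610*1/33)) = -62513/(-3870/11) = -62513*(-11/3870) = 687643/3870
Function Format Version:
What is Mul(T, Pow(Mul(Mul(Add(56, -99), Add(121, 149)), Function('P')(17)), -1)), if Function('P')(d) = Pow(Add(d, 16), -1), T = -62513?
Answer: Rational(687643, 3870) ≈ 177.69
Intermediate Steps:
Function('P')(d) = Pow(Add(16, d), -1)
Mul(T, Pow(Mul(Mul(Add(56, -99), Add(121, 149)), Function('P')(17)), -1)) = Mul(-62513, Pow(Mul(Mul(Add(56, -99), Add(121, 149)), Pow(Add(16, 17), -1)), -1)) = Mul(-62513, Pow(Mul(Mul(-43, 270), Pow(33, -1)), -1)) = Mul(-62513, Pow(Mul(-11610, Rational(1, 33)), -1)) = Mul(-62513, Pow(Rational(-3870, 11), -1)) = Mul(-62513, Rational(-11, 3870)) = Rational(687643, 3870)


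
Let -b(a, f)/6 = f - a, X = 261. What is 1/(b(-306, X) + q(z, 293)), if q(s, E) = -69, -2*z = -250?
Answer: -1/3471 ≈ -0.00028810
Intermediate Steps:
z = 125 (z = -1/2*(-250) = 125)
b(a, f) = -6*f + 6*a (b(a, f) = -6*(f - a) = -6*f + 6*a)
1/(b(-306, X) + q(z, 293)) = 1/((-6*261 + 6*(-306)) - 69) = 1/((-1566 - 1836) - 69) = 1/(-3402 - 69) = 1/(-3471) = -1/3471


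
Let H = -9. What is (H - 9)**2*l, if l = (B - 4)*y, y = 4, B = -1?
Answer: -6480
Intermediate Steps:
l = -20 (l = (-1 - 4)*4 = -5*4 = -20)
(H - 9)**2*l = (-9 - 9)**2*(-20) = (-18)**2*(-20) = 324*(-20) = -6480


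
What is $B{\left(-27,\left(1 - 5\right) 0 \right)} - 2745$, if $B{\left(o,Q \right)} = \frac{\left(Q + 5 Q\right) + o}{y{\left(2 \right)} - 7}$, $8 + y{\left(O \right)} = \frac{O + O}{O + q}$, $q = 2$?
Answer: $- \frac{38403}{14} \approx -2743.1$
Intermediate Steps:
$y{\left(O \right)} = -8 + \frac{2 O}{2 + O}$ ($y{\left(O \right)} = -8 + \frac{O + O}{O + 2} = -8 + \frac{2 O}{2 + O}$)
$B{\left(o,Q \right)} = - \frac{3 Q}{7} - \frac{o}{14}$ ($B{\left(o,Q \right)} = \frac{\left(Q + 5 Q\right) + o}{\frac{2 \left(-8 - 6\right)}{2 + 2} - 7} = \frac{6 Q + o}{\frac{2 \left(-8 - 6\right)}{4} - 7} = \frac{o + 6 Q}{2 \cdot \frac{1}{4} \left(-14\right) - 7} = \frac{o + 6 Q}{-7 - 7} = \frac{o + 6 Q}{-14} = \left(o + 6 Q\right) \left(- \frac{1}{14}\right) = - \frac{3 Q}{7} - \frac{o}{14}$)
$B{\left(-27,\left(1 - 5\right) 0 \right)} - 2745 = \left(- \frac{3 \left(1 - 5\right) 0}{7} - - \frac{27}{14}\right) - 2745 = \left(- \frac{3 \left(\left(-4\right) 0\right)}{7} + \frac{27}{14}\right) - 2745 = \left(\left(- \frac{3}{7}\right) 0 + \frac{27}{14}\right) - 2745 = \left(0 + \frac{27}{14}\right) - 2745 = \frac{27}{14} - 2745 = - \frac{38403}{14}$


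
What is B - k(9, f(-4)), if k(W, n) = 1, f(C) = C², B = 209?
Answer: 208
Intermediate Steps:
B - k(9, f(-4)) = 209 - 1*1 = 209 - 1 = 208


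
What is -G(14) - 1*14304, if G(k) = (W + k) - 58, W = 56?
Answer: -14316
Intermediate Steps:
G(k) = -2 + k (G(k) = (56 + k) - 58 = -2 + k)
-G(14) - 1*14304 = -(-2 + 14) - 1*14304 = -1*12 - 14304 = -12 - 14304 = -14316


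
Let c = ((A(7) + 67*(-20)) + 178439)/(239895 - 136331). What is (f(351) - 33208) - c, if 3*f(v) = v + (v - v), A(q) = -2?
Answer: -3427213421/103564 ≈ -33093.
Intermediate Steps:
f(v) = v/3 (f(v) = (v + (v - v))/3 = (v + 0)/3 = v/3)
c = 177097/103564 (c = ((-2 + 67*(-20)) + 178439)/(239895 - 136331) = ((-2 - 1340) + 178439)/103564 = (-1342 + 178439)*(1/103564) = 177097*(1/103564) = 177097/103564 ≈ 1.7100)
(f(351) - 33208) - c = ((⅓)*351 - 33208) - 1*177097/103564 = (117 - 33208) - 177097/103564 = -33091 - 177097/103564 = -3427213421/103564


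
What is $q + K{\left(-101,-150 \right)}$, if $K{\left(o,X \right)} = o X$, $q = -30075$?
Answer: $-14925$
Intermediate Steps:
$K{\left(o,X \right)} = X o$
$q + K{\left(-101,-150 \right)} = -30075 - -15150 = -30075 + 15150 = -14925$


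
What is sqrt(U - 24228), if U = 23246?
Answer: I*sqrt(982) ≈ 31.337*I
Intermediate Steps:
sqrt(U - 24228) = sqrt(23246 - 24228) = sqrt(-982) = I*sqrt(982)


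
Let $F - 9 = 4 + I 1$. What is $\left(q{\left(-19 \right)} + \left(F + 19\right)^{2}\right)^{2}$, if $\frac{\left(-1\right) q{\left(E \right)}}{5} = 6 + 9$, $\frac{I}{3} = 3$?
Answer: $2579236$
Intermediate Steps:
$I = 9$ ($I = 3 \cdot 3 = 9$)
$q{\left(E \right)} = -75$ ($q{\left(E \right)} = - 5 \left(6 + 9\right) = \left(-5\right) 15 = -75$)
$F = 22$ ($F = 9 + \left(4 + 9 \cdot 1\right) = 9 + \left(4 + 9\right) = 9 + 13 = 22$)
$\left(q{\left(-19 \right)} + \left(F + 19\right)^{2}\right)^{2} = \left(-75 + \left(22 + 19\right)^{2}\right)^{2} = \left(-75 + 41^{2}\right)^{2} = \left(-75 + 1681\right)^{2} = 1606^{2} = 2579236$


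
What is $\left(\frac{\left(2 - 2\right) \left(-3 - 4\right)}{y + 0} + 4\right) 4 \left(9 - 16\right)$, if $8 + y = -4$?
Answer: $-112$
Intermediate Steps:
$y = -12$ ($y = -8 - 4 = -12$)
$\left(\frac{\left(2 - 2\right) \left(-3 - 4\right)}{y + 0} + 4\right) 4 \left(9 - 16\right) = \left(\frac{\left(2 - 2\right) \left(-3 - 4\right)}{-12 + 0} + 4\right) 4 \left(9 - 16\right) = \left(\frac{0 \left(-7\right)}{-12} + 4\right) 4 \left(-7\right) = \left(0 \left(- \frac{1}{12}\right) + 4\right) 4 \left(-7\right) = \left(0 + 4\right) 4 \left(-7\right) = 4 \cdot 4 \left(-7\right) = 16 \left(-7\right) = -112$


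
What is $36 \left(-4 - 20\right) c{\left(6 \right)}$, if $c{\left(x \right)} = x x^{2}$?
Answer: $-186624$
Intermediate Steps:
$c{\left(x \right)} = x^{3}$
$36 \left(-4 - 20\right) c{\left(6 \right)} = 36 \left(-4 - 20\right) 6^{3} = 36 \left(-4 - 20\right) 216 = 36 \left(-24\right) 216 = \left(-864\right) 216 = -186624$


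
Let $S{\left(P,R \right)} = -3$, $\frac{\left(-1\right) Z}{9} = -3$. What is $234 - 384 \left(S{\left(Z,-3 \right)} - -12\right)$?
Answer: $-3222$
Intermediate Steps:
$Z = 27$ ($Z = \left(-9\right) \left(-3\right) = 27$)
$234 - 384 \left(S{\left(Z,-3 \right)} - -12\right) = 234 - 384 \left(-3 - -12\right) = 234 - 384 \left(-3 + 12\right) = 234 - 3456 = -3222$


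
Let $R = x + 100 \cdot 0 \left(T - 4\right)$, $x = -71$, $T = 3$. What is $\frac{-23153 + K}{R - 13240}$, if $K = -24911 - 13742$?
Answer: $\frac{20602}{4437} \approx 4.6432$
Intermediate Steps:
$K = -38653$
$R = -71$ ($R = -71 + 100 \cdot 0 \left(3 - 4\right) = -71 + 100 \cdot 0 \left(-1\right) = -71 + 100 \cdot 0 = -71 + 0 = -71$)
$\frac{-23153 + K}{R - 13240} = \frac{-23153 - 38653}{-71 - 13240} = - \frac{61806}{-13311} = \left(-61806\right) \left(- \frac{1}{13311}\right) = \frac{20602}{4437}$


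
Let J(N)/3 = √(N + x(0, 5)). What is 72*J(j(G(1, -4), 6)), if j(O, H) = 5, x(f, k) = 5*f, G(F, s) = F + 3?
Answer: 216*√5 ≈ 482.99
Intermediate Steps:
G(F, s) = 3 + F
J(N) = 3*√N (J(N) = 3*√(N + 5*0) = 3*√(N + 0) = 3*√N)
72*J(j(G(1, -4), 6)) = 72*(3*√5) = 216*√5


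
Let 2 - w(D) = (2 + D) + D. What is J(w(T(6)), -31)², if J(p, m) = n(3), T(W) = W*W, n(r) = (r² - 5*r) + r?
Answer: 9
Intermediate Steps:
n(r) = r² - 4*r
T(W) = W²
w(D) = -2*D (w(D) = 2 - ((2 + D) + D) = 2 - (2 + 2*D) = 2 + (-2 - 2*D) = -2*D)
J(p, m) = -3 (J(p, m) = 3*(-4 + 3) = 3*(-1) = -3)
J(w(T(6)), -31)² = (-3)² = 9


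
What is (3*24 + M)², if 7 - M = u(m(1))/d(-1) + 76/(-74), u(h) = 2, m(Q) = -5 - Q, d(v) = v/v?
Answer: 8334769/1369 ≈ 6088.2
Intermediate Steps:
d(v) = 1
M = 223/37 (M = 7 - (2/1 + 76/(-74)) = 7 - (2*1 + 76*(-1/74)) = 7 - (2 - 38/37) = 7 - 1*36/37 = 7 - 36/37 = 223/37 ≈ 6.0270)
(3*24 + M)² = (3*24 + 223/37)² = (72 + 223/37)² = (2887/37)² = 8334769/1369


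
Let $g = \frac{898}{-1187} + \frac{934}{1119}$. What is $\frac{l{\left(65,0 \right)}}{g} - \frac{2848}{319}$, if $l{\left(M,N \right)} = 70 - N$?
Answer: $\frac{190677133}{215006} \approx 886.85$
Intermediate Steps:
$g = \frac{103796}{1328253}$ ($g = 898 \left(- \frac{1}{1187}\right) + 934 \cdot \frac{1}{1119} = - \frac{898}{1187} + \frac{934}{1119} = \frac{103796}{1328253} \approx 0.078145$)
$\frac{l{\left(65,0 \right)}}{g} - \frac{2848}{319} = \frac{70 - 0}{\frac{103796}{1328253}} - \frac{2848}{319} = \left(70 + 0\right) \frac{1328253}{103796} - \frac{2848}{319} = 70 \cdot \frac{1328253}{103796} - \frac{2848}{319} = \frac{6641265}{7414} - \frac{2848}{319} = \frac{190677133}{215006}$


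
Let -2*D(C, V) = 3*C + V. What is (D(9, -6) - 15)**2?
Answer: 2601/4 ≈ 650.25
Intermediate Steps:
D(C, V) = -3*C/2 - V/2 (D(C, V) = -(3*C + V)/2 = -(V + 3*C)/2 = -3*C/2 - V/2)
(D(9, -6) - 15)**2 = ((-3/2*9 - 1/2*(-6)) - 15)**2 = ((-27/2 + 3) - 15)**2 = (-21/2 - 15)**2 = (-51/2)**2 = 2601/4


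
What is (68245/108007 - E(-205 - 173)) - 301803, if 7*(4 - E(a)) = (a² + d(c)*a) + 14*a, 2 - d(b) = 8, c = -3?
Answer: -30439220544/108007 ≈ -2.8183e+5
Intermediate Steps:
d(b) = -6 (d(b) = 2 - 1*8 = 2 - 8 = -6)
E(a) = 4 - 8*a/7 - a²/7 (E(a) = 4 - ((a² - 6*a) + 14*a)/7 = 4 - (a² + 8*a)/7 = 4 + (-8*a/7 - a²/7) = 4 - 8*a/7 - a²/7)
(68245/108007 - E(-205 - 173)) - 301803 = (68245/108007 - (4 - 8*(-205 - 173)/7 - (-205 - 173)²/7)) - 301803 = (68245*(1/108007) - (4 - 8/7*(-378) - ⅐*(-378)²)) - 301803 = (68245/108007 - (4 + 432 - ⅐*142884)) - 301803 = (68245/108007 - (4 + 432 - 20412)) - 301803 = (68245/108007 - 1*(-19976)) - 301803 = (68245/108007 + 19976) - 301803 = 2157616077/108007 - 301803 = -30439220544/108007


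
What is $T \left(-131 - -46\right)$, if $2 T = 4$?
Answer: $-170$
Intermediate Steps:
$T = 2$ ($T = \frac{1}{2} \cdot 4 = 2$)
$T \left(-131 - -46\right) = 2 \left(-131 - -46\right) = 2 \left(-131 + 46\right) = 2 \left(-85\right) = -170$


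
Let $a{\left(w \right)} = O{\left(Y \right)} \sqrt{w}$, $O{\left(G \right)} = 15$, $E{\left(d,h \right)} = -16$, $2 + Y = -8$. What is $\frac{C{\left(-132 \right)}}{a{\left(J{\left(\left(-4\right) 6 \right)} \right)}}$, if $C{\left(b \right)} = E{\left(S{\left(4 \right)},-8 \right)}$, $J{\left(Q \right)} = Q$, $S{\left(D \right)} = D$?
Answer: $\frac{4 i \sqrt{6}}{45} \approx 0.21773 i$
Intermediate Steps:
$Y = -10$ ($Y = -2 - 8 = -10$)
$C{\left(b \right)} = -16$
$a{\left(w \right)} = 15 \sqrt{w}$
$\frac{C{\left(-132 \right)}}{a{\left(J{\left(\left(-4\right) 6 \right)} \right)}} = - \frac{16}{15 \sqrt{\left(-4\right) 6}} = - \frac{16}{15 \sqrt{-24}} = - \frac{16}{15 \cdot 2 i \sqrt{6}} = - \frac{16}{30 i \sqrt{6}} = - 16 \left(- \frac{i \sqrt{6}}{180}\right) = \frac{4 i \sqrt{6}}{45}$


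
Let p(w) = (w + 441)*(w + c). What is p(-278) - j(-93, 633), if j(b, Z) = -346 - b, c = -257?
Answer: -86952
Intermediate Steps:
p(w) = (-257 + w)*(441 + w) (p(w) = (w + 441)*(w - 257) = (441 + w)*(-257 + w) = (-257 + w)*(441 + w))
p(-278) - j(-93, 633) = (-113337 + (-278)² + 184*(-278)) - (-346 - 1*(-93)) = (-113337 + 77284 - 51152) - (-346 + 93) = -87205 - 1*(-253) = -87205 + 253 = -86952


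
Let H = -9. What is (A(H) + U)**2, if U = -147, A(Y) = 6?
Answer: 19881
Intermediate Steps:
(A(H) + U)**2 = (6 - 147)**2 = (-141)**2 = 19881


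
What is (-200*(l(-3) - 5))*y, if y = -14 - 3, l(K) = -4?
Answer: -30600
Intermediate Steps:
y = -17
(-200*(l(-3) - 5))*y = -200*(-4 - 5)*(-17) = -200*(-9)*(-17) = -40*(-45)*(-17) = 1800*(-17) = -30600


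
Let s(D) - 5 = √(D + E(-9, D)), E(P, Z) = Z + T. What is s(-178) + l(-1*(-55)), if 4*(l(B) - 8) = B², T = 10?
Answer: 3077/4 + I*√346 ≈ 769.25 + 18.601*I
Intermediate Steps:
E(P, Z) = 10 + Z (E(P, Z) = Z + 10 = 10 + Z)
s(D) = 5 + √(10 + 2*D) (s(D) = 5 + √(D + (10 + D)) = 5 + √(10 + 2*D))
l(B) = 8 + B²/4
s(-178) + l(-1*(-55)) = (5 + √(10 + 2*(-178))) + (8 + (-1*(-55))²/4) = (5 + √(10 - 356)) + (8 + (¼)*55²) = (5 + √(-346)) + (8 + (¼)*3025) = (5 + I*√346) + (8 + 3025/4) = (5 + I*√346) + 3057/4 = 3077/4 + I*√346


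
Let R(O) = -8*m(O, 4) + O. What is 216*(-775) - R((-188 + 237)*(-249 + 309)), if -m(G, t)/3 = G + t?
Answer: -240996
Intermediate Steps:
m(G, t) = -3*G - 3*t (m(G, t) = -3*(G + t) = -3*G - 3*t)
R(O) = 96 + 25*O (R(O) = -8*(-3*O - 3*4) + O = -8*(-3*O - 12) + O = -8*(-12 - 3*O) + O = (96 + 24*O) + O = 96 + 25*O)
216*(-775) - R((-188 + 237)*(-249 + 309)) = 216*(-775) - (96 + 25*((-188 + 237)*(-249 + 309))) = -167400 - (96 + 25*(49*60)) = -167400 - (96 + 25*2940) = -167400 - (96 + 73500) = -167400 - 1*73596 = -167400 - 73596 = -240996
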